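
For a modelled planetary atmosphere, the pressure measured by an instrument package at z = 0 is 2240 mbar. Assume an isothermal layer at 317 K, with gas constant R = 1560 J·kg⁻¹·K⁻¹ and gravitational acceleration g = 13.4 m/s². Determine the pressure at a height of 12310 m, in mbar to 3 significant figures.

Scale height: H = RT/g = 1560 × 317 / 13.4 = 36904 m.
Barometric formula: P = P₀ exp(−z/H).
z/H = 12310/36904 = 0.33357; exp(−0.33357) = 0.71636.
P = 2240 × 0.71636 = 1604.6 mbar.

P ≈ 1600 mbar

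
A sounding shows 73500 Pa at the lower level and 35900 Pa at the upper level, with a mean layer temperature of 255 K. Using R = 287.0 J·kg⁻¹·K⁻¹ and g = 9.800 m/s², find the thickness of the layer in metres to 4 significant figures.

Hypsometric equation: Δz = (R T̄/g) ln(P₁/P₂).
R T̄/g = 287.0 × 255 / 9.800 = 7467.9 m.
ln(73500/35900) = ln(2.0474) = 0.71657.
Δz = 7467.9 × 0.71657 = 5351.3 m.

Δz ≈ 5351 m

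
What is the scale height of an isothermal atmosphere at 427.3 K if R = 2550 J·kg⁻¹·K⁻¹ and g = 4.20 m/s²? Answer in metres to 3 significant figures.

The scale height of an isothermal atmosphere is H = RT/g.
H = 2550 × 427.3 / 4.20 = 1089600/4.20 = 259430 m.

H ≈ 259000 m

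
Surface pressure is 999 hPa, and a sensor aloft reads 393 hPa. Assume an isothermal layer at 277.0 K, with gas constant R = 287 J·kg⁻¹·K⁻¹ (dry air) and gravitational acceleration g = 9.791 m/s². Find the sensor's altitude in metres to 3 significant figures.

z ≈ 7580 m

Scale height: H = RT/g = 287 × 277.0 / 9.791 = 8119.6 m.
Invert the barometric formula: z = H ln(P₀/P).
P₀/P = 999/393 = 2.5420; ln(2.5420) = 0.93295.
z = 8119.6 × 0.93295 = 7575.2 m.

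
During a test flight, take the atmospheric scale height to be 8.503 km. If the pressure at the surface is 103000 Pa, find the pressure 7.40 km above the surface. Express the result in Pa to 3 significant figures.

Barometric formula: P = P₀ exp(−z/H).
z/H = 7400.0/8503.0 = 0.87028; exp(−0.87028) = 0.41883.
P = 103000 × 0.41883 = 43139 Pa.

P ≈ 43100 Pa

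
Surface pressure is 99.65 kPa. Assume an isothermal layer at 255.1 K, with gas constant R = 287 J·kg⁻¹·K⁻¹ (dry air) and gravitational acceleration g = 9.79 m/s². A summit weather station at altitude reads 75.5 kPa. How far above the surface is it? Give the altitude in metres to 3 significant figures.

Scale height: H = RT/g = 287 × 255.1 / 9.79 = 7478.4 m.
Invert the barometric formula: z = H ln(P₀/P).
P₀/P = 99.65/75.5 = 1.3199; ln(1.3199) = 0.27756.
z = 7478.4 × 0.27756 = 2075.7 m.

z ≈ 2080 m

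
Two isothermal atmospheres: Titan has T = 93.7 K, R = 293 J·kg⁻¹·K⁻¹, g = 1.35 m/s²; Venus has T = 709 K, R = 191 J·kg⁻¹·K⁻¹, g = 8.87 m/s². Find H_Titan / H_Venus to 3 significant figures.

H = RT/g for each body.
H_Titan = 293 × 93.7 / 1.35 = 20336 m.
H_Venus = 191 × 709 / 8.87 = 15267 m.
H_Titan/H_Venus = 20336/15267 = 1.3320.

H_Titan/H_Venus ≈ 1.33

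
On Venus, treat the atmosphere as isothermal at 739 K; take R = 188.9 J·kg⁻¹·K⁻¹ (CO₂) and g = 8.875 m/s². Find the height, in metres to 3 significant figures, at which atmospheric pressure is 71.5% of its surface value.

Scale height: H = RT/g = 188.9 × 739 / 8.875 = 15729 m.
Set P/P₀ = exp(−z/H) = 0.715, so z = −H ln(0.715).
−ln(0.715) = 0.33547; z = 15729 × 0.33547 = 5276.6 m.

z ≈ 5280 m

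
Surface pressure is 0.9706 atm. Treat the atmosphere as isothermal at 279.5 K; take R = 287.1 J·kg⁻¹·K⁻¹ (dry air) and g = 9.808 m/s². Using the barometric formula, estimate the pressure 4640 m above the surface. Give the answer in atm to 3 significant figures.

Scale height: H = RT/g = 287.1 × 279.5 / 9.808 = 8181.5 m.
Barometric formula: P = P₀ exp(−z/H).
z/H = 4640.0/8181.5 = 0.56713; exp(−0.56713) = 0.56715.
P = 0.9706 × 0.56715 = 0.55048 atm.

P ≈ 0.550 atm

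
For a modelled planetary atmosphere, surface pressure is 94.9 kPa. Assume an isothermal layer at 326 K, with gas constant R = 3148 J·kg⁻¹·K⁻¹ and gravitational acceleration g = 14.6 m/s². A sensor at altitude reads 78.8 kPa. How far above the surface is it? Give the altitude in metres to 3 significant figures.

Scale height: H = RT/g = 3148 × 326 / 14.6 = 70291 m.
Invert the barometric formula: z = H ln(P₀/P).
P₀/P = 94.9/78.8 = 1.2043; ln(1.2043) = 0.18590.
z = 70291 × 0.18590 = 13067 m.

z ≈ 13100 m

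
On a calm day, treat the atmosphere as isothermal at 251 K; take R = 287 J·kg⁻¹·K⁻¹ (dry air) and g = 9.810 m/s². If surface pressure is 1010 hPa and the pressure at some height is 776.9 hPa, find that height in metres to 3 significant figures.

z ≈ 1930 m

Scale height: H = RT/g = 287 × 251 / 9.810 = 7343.2 m.
Invert the barometric formula: z = H ln(P₀/P).
P₀/P = 1010/776.9 = 1.3000; ln(1.3000) = 0.26236.
z = 7343.2 × 0.26236 = 1926.6 m.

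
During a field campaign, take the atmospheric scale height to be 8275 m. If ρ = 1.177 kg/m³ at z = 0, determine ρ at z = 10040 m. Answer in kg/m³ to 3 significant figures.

ρ ≈ 0.350 kg/m³

In an isothermal atmosphere, density decays like pressure: ρ = ρ₀ exp(−z/H).
z/H = 10040/8275.0 = 1.2133; exp(−1.2133) = 0.29721.
ρ = 1.177 × 0.29721 = 0.34982 kg/m³.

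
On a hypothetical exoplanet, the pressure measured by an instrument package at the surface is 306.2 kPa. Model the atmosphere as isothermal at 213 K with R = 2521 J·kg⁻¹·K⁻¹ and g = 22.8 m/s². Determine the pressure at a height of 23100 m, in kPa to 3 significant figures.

Scale height: H = RT/g = 2521 × 213 / 22.8 = 23551 m.
Barometric formula: P = P₀ exp(−z/H).
z/H = 23100/23551 = 0.98085; exp(−0.98085) = 0.37499.
P = 306.2 × 0.37499 = 114.82 kPa.

P ≈ 115 kPa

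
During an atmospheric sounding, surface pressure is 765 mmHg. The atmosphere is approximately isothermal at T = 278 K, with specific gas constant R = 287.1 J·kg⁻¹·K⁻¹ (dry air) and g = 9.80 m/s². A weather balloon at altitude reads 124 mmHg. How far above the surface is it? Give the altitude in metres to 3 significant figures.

z ≈ 14800 m

Scale height: H = RT/g = 287.1 × 278 / 9.80 = 8144.3 m.
Invert the barometric formula: z = H ln(P₀/P).
P₀/P = 765/124 = 6.1694; ln(6.1694) = 1.8196.
z = 8144.3 × 1.8196 = 14819 m.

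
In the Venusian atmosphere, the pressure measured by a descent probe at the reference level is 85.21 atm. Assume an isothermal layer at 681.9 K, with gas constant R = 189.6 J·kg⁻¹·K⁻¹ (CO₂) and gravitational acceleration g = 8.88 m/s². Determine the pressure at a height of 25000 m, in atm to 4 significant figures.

P ≈ 15.30 atm

Scale height: H = RT/g = 189.6 × 681.9 / 8.88 = 14559 m.
Barometric formula: P = P₀ exp(−z/H).
z/H = 25000/14559 = 1.7172; exp(−1.7172) = 0.17957.
P = 85.21 × 0.17957 = 15.301 atm.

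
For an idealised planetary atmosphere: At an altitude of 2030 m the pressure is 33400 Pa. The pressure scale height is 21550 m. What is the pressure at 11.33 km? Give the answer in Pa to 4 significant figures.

P ≈ 21690 Pa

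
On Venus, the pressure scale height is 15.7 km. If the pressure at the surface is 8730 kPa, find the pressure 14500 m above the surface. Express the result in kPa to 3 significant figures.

P ≈ 3470 kPa

Barometric formula: P = P₀ exp(−z/H).
z/H = 14500/15700 = 0.92357; exp(−0.92357) = 0.39710.
P = 8730 × 0.39710 = 3466.7 kPa.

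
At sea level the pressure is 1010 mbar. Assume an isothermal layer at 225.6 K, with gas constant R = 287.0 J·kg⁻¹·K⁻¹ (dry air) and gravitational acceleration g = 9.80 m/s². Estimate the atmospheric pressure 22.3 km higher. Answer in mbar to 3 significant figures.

Scale height: H = RT/g = 287.0 × 225.6 / 9.80 = 6606.9 m.
Barometric formula: P = P₀ exp(−z/H).
z/H = 22300/6606.9 = 3.3753; exp(−3.3753) = 0.034208.
P = 1010 × 0.034208 = 34.550 mbar.

P ≈ 34.6 mbar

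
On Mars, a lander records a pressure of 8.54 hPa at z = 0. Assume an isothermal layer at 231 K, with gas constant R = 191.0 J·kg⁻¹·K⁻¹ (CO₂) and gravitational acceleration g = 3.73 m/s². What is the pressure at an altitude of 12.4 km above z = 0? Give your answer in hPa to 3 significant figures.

P ≈ 2.99 hPa

Scale height: H = RT/g = 191.0 × 231 / 3.73 = 11829 m.
Barometric formula: P = P₀ exp(−z/H).
z/H = 12400/11829 = 1.0483; exp(−1.0483) = 0.35053.
P = 8.54 × 0.35053 = 2.9935 hPa.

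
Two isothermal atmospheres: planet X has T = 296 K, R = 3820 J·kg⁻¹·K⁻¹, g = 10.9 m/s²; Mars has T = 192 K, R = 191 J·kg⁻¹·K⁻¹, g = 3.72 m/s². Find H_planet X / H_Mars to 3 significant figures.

H_planet X/H_Mars ≈ 10.5

H = RT/g for each body.
H_planet X = 3820 × 296 / 10.9 = 103740 m.
H_Mars = 191 × 192 / 3.72 = 9858.1 m.
H_planet X/H_Mars = 103740/9858.1 = 10.523.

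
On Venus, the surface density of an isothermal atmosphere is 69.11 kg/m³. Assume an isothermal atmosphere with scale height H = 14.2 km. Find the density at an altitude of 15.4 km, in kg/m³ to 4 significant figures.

ρ ≈ 23.36 kg/m³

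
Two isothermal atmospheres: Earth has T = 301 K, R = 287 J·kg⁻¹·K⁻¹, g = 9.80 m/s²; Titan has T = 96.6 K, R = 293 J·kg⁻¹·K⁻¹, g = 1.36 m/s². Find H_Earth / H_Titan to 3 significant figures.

H_Earth/H_Titan ≈ 0.424

H = RT/g for each body.
H_Earth = 287 × 301 / 9.80 = 8815.0 m.
H_Titan = 293 × 96.6 / 1.36 = 20812 m.
H_Earth/H_Titan = 8815.0/20812 = 0.42355.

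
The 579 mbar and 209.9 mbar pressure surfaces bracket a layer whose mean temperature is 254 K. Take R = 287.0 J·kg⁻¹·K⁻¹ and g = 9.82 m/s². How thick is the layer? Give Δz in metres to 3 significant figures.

Hypsometric equation: Δz = (R T̄/g) ln(P₁/P₂).
R T̄/g = 287.0 × 254 / 9.82 = 7423.4 m.
ln(579/209.9) = ln(2.7585) = 1.0147.
Δz = 7423.4 × 1.0147 = 7532.5 m.

Δz ≈ 7530 m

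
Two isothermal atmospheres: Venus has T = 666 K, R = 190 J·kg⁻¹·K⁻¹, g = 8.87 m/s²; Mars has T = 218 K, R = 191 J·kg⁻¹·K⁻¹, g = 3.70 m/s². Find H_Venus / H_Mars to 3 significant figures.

H_Venus/H_Mars ≈ 1.27

H = RT/g for each body.
H_Venus = 190 × 666 / 8.87 = 14266 m.
H_Mars = 191 × 218 / 3.70 = 11254 m.
H_Venus/H_Mars = 14266/11254 = 1.2676.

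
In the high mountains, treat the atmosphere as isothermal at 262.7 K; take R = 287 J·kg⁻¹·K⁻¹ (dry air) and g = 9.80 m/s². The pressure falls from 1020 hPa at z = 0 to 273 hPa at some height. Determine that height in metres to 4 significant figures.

Scale height: H = RT/g = 287 × 262.7 / 9.80 = 7693.4 m.
Invert the barometric formula: z = H ln(P₀/P).
P₀/P = 1020/273 = 3.7363; ln(3.7363) = 1.3181.
z = 7693.4 × 1.3181 = 10141 m.

z ≈ 10140 m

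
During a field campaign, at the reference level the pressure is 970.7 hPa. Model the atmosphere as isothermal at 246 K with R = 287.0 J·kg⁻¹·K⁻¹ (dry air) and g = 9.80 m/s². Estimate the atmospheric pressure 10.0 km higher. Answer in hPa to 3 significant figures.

Scale height: H = RT/g = 287.0 × 246 / 9.80 = 7204.3 m.
Barometric formula: P = P₀ exp(−z/H).
z/H = 10000/7204.3 = 1.3881; exp(−1.3881) = 0.24955.
P = 970.7 × 0.24955 = 242.24 hPa.

P ≈ 242 hPa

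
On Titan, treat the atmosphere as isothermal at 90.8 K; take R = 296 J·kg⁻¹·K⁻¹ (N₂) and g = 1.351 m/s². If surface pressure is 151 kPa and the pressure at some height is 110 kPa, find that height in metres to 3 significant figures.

z ≈ 6300 m

Scale height: H = RT/g = 296 × 90.8 / 1.351 = 19894 m.
Invert the barometric formula: z = H ln(P₀/P).
P₀/P = 151/110 = 1.3727; ln(1.3727) = 0.31678.
z = 19894 × 0.31678 = 6302.0 m.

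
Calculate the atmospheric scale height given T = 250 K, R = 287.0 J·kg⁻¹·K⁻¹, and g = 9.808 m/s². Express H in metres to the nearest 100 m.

H ≈ 7300 m

The scale height of an isothermal atmosphere is H = RT/g.
H = 287.0 × 250 / 9.808 = 71750/9.808 = 7315.5 m.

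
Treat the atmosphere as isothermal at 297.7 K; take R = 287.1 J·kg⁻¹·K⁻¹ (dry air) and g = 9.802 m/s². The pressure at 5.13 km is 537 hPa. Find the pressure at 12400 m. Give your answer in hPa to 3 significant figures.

P ≈ 233 hPa

Scale height: H = RT/g = 287.1 × 297.7 / 9.802 = 8719.6 m.
Between two levels, P₂ = P₁ exp(−Δz/H) with Δz = z₂ − z₁.
Δz = 12400 − 5130.0 = 7270.0 m; Δz/H = 7270.0/8719.6 = 0.83375.
P₂ = 537 × exp(−0.83375) = 537 × 0.43442 = 233.28 hPa.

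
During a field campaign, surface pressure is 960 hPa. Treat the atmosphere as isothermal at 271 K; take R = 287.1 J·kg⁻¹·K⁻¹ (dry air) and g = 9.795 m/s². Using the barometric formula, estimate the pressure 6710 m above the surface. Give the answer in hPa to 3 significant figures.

Scale height: H = RT/g = 287.1 × 271 / 9.795 = 7943.2 m.
Barometric formula: P = P₀ exp(−z/H).
z/H = 6710.0/7943.2 = 0.84475; exp(−0.84475) = 0.42966.
P = 960 × 0.42966 = 412.47 hPa.

P ≈ 412 hPa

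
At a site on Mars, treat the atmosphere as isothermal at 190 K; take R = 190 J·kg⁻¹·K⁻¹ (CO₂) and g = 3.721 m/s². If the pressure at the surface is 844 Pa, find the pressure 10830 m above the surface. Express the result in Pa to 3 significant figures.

Scale height: H = RT/g = 190 × 190 / 3.721 = 9701.7 m.
Barometric formula: P = P₀ exp(−z/H).
z/H = 10830/9701.7 = 1.1163; exp(−1.1163) = 0.32749.
P = 844 × 0.32749 = 276.40 Pa.

P ≈ 276 Pa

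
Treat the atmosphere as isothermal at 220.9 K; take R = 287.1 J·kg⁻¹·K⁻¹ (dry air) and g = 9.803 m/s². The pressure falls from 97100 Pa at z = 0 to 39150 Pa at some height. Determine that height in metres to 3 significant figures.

z ≈ 5880 m

Scale height: H = RT/g = 287.1 × 220.9 / 9.803 = 6469.5 m.
Invert the barometric formula: z = H ln(P₀/P).
P₀/P = 97100/39150 = 2.4802; ln(2.4802) = 0.90834.
z = 6469.5 × 0.90834 = 5876.5 m.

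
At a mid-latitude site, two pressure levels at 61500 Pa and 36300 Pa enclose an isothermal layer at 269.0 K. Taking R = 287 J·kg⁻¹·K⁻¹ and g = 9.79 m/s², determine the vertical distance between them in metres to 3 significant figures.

Hypsometric equation: Δz = (R T̄/g) ln(P₁/P₂).
R T̄/g = 287 × 269.0 / 9.79 = 7885.9 m.
ln(61500/36300) = ln(1.6942) = 0.52721.
Δz = 7885.9 × 0.52721 = 4157.5 m.

Δz ≈ 4160 m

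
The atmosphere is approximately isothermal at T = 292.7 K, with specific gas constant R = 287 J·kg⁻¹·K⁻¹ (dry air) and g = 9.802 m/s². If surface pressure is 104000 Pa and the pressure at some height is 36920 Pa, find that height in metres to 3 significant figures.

Scale height: H = RT/g = 287 × 292.7 / 9.802 = 8570.2 m.
Invert the barometric formula: z = H ln(P₀/P).
P₀/P = 104000/36920 = 2.8169; ln(2.8169) = 1.0356.
z = 8570.2 × 1.0356 = 8875.3 m.

z ≈ 8880 m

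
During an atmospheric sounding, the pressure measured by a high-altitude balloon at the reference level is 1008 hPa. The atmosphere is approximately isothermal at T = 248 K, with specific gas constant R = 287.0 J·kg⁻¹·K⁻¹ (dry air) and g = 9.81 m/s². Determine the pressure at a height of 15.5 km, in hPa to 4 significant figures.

P ≈ 119.0 hPa

Scale height: H = RT/g = 287.0 × 248 / 9.81 = 7255.5 m.
Barometric formula: P = P₀ exp(−z/H).
z/H = 15500/7255.5 = 2.1363; exp(−2.1363) = 0.11809.
P = 1008 × 0.11809 = 119.03 hPa.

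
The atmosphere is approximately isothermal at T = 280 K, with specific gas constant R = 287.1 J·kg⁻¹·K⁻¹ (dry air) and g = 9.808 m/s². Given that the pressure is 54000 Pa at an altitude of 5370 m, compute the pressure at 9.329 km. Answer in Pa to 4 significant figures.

P ≈ 33310 Pa

Scale height: H = RT/g = 287.1 × 280 / 9.808 = 8196.2 m.
Between two levels, P₂ = P₁ exp(−Δz/H) with Δz = z₂ − z₁.
Δz = 9329.0 − 5370.0 = 3959.0 m; Δz/H = 3959.0/8196.2 = 0.48303.
P₂ = 54000 × exp(−0.48303) = 54000 × 0.61691 = 33313 Pa.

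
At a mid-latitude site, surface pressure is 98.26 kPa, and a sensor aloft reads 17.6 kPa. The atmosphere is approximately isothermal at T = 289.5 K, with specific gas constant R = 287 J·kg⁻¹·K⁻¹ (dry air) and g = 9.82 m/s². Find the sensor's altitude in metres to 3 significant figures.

z ≈ 14600 m

Scale height: H = RT/g = 287 × 289.5 / 9.82 = 8460.9 m.
Invert the barometric formula: z = H ln(P₀/P).
P₀/P = 98.26/17.6 = 5.5830; ln(5.5830) = 1.7197.
z = 8460.9 × 1.7197 = 14550 m.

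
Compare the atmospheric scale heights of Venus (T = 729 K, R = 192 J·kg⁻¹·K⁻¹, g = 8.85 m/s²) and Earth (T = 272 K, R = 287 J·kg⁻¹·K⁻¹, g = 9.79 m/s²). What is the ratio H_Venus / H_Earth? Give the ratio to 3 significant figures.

H_Venus/H_Earth ≈ 1.98

H = RT/g for each body.
H_Venus = 192 × 729 / 8.85 = 15816 m.
H_Earth = 287 × 272 / 9.79 = 7973.9 m.
H_Venus/H_Earth = 15816/7973.9 = 1.9835.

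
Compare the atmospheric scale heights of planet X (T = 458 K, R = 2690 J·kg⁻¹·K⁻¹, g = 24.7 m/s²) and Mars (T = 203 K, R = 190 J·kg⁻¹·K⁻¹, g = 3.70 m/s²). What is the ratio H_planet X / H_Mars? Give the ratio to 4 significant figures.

H_planet X/H_Mars ≈ 4.785

H = RT/g for each body.
H_planet X = 2690 × 458 / 24.7 = 49879 m.
H_Mars = 190 × 203 / 3.70 = 10424 m.
H_planet X/H_Mars = 49879/10424 = 4.7850.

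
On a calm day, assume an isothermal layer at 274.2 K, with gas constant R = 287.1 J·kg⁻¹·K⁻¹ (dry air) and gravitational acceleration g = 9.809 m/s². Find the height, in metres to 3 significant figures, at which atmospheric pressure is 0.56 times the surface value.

z ≈ 4650 m

Scale height: H = RT/g = 287.1 × 274.2 / 9.809 = 8025.6 m.
Set P/P₀ = exp(−z/H) = 0.56, so z = −H ln(0.56).
−ln(0.56) = 0.57982; z = 8025.6 × 0.57982 = 4653.4 m.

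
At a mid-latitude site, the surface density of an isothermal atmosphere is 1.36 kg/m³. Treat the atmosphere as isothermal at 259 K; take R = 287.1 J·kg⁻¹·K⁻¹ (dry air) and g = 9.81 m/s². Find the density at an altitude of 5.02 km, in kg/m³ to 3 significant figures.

Scale height: H = RT/g = 287.1 × 259 / 9.81 = 7579.9 m.
In an isothermal atmosphere, density decays like pressure: ρ = ρ₀ exp(−z/H).
z/H = 5020.0/7579.9 = 0.66228; exp(−0.66228) = 0.51567.
ρ = 1.36 × 0.51567 = 0.70131 kg/m³.

ρ ≈ 0.701 kg/m³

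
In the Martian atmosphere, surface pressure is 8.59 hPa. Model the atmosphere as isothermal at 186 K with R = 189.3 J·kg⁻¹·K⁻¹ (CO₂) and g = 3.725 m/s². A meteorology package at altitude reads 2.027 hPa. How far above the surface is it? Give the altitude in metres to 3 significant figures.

Scale height: H = RT/g = 189.3 × 186 / 3.725 = 9452.3 m.
Invert the barometric formula: z = H ln(P₀/P).
P₀/P = 8.59/2.027 = 4.2378; ln(4.2378) = 1.4440.
z = 9452.3 × 1.4440 = 13649 m.

z ≈ 13600 m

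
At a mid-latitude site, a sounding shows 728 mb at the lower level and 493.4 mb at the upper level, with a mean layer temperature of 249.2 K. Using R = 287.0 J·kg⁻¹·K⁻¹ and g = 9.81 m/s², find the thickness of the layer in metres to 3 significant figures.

Δz ≈ 2840 m

Hypsometric equation: Δz = (R T̄/g) ln(P₁/P₂).
R T̄/g = 287.0 × 249.2 / 9.81 = 7290.6 m.
ln(728/493.4) = ln(1.4755) = 0.38900.
Δz = 7290.6 × 0.38900 = 2836.0 m.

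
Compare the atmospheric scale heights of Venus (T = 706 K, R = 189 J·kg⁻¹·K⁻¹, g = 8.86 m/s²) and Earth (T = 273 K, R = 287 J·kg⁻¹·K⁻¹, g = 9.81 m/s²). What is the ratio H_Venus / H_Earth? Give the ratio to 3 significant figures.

H = RT/g for each body.
H_Venus = 189 × 706 / 8.86 = 15060 m.
H_Earth = 287 × 273 / 9.81 = 7986.9 m.
H_Venus/H_Earth = 15060/7986.9 = 1.8856.

H_Venus/H_Earth ≈ 1.89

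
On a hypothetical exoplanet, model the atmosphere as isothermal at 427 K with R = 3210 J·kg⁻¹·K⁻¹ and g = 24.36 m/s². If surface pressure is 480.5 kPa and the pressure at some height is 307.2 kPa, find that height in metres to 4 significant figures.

z ≈ 25170 m

Scale height: H = RT/g = 3210 × 427 / 24.36 = 56267 m.
Invert the barometric formula: z = H ln(P₀/P).
P₀/P = 480.5/307.2 = 1.5641; ln(1.5641) = 0.44731.
z = 56267 × 0.44731 = 25169 m.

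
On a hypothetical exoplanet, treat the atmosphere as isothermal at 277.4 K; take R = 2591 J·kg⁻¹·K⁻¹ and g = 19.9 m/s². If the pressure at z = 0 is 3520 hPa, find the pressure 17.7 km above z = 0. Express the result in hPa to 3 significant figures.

P ≈ 2160 hPa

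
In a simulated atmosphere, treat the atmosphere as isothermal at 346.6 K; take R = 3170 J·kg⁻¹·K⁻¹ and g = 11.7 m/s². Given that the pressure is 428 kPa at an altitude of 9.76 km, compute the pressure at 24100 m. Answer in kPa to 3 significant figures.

Scale height: H = RT/g = 3170 × 346.6 / 11.7 = 93908 m.
Between two levels, P₂ = P₁ exp(−Δz/H) with Δz = z₂ − z₁.
Δz = 24100 − 9760.0 = 14340 m; Δz/H = 14340/93908 = 0.15270.
P₂ = 428 × exp(−0.15270) = 428 × 0.85839 = 367.39 kPa.

P ≈ 367 kPa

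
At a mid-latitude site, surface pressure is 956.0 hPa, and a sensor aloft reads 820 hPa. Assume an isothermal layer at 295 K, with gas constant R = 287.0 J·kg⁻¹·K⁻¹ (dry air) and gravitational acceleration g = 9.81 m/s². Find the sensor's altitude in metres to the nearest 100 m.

z ≈ 1300 m

Scale height: H = RT/g = 287.0 × 295 / 9.81 = 8630.5 m.
Invert the barometric formula: z = H ln(P₀/P).
P₀/P = 956.0/820 = 1.1659; ln(1.1659) = 0.15349.
z = 8630.5 × 0.15349 = 1324.7 m.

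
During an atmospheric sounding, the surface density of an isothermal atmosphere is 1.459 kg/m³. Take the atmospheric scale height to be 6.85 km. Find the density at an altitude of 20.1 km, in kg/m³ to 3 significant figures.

ρ ≈ 0.0776 kg/m³

In an isothermal atmosphere, density decays like pressure: ρ = ρ₀ exp(−z/H).
z/H = 20100/6850.0 = 2.9343; exp(−2.9343) = 0.053168.
ρ = 1.459 × 0.053168 = 0.077572 kg/m³.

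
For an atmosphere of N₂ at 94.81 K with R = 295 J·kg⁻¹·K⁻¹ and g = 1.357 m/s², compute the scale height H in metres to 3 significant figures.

The scale height of an isothermal atmosphere is H = RT/g.
H = 295 × 94.81 / 1.357 = 27969/1.357 = 20611 m.

H ≈ 20600 m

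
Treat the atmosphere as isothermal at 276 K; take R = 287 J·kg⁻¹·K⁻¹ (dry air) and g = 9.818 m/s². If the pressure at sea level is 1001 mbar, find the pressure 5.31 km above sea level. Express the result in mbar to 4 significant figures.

P ≈ 518.3 mbar

Scale height: H = RT/g = 287 × 276 / 9.818 = 8068.0 m.
Barometric formula: P = P₀ exp(−z/H).
z/H = 5310.0/8068.0 = 0.65816; exp(−0.65816) = 0.51780.
P = 1001 × 0.51780 = 518.32 mbar.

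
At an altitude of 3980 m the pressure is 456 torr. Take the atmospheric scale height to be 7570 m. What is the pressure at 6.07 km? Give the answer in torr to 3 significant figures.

P ≈ 346 torr

Between two levels, P₂ = P₁ exp(−Δz/H) with Δz = z₂ − z₁.
Δz = 6070.0 − 3980.0 = 2090.0 m; Δz/H = 2090.0/7570.0 = 0.27609.
P₂ = 456 × exp(−0.27609) = 456 × 0.75874 = 345.99 torr.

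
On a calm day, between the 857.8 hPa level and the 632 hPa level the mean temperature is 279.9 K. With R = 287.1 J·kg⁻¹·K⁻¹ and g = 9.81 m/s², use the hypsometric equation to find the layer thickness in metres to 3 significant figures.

Δz ≈ 2500 m

Hypsometric equation: Δz = (R T̄/g) ln(P₁/P₂).
R T̄/g = 287.1 × 279.9 / 9.81 = 8191.6 m.
ln(857.8/632) = ln(1.3573) = 0.30550.
Δz = 8191.6 × 0.30550 = 2502.5 m.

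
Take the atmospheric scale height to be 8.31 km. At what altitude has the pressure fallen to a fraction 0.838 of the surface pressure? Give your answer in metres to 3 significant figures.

Set P/P₀ = exp(−z/H) = 0.838, so z = −H ln(0.838).
−ln(0.838) = 0.17674; z = 8310.0 × 0.17674 = 1468.7 m.

z ≈ 1470 m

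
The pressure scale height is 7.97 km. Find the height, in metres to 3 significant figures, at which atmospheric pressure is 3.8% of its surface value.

z ≈ 26100 m

Set P/P₀ = exp(−z/H) = 0.038, so z = −H ln(0.038).
−ln(0.038) = 3.2702; z = 7970.0 × 3.2702 = 26063 m.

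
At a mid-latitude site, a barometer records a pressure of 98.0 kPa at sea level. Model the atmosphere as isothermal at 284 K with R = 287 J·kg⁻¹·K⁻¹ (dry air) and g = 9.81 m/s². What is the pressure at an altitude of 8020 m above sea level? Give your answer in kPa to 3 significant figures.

Scale height: H = RT/g = 287 × 284 / 9.81 = 8308.7 m.
Barometric formula: P = P₀ exp(−z/H).
z/H = 8020.0/8308.7 = 0.96525; exp(−0.96525) = 0.38089.
P = 98.0 × 0.38089 = 37.327 kPa.

P ≈ 37.3 kPa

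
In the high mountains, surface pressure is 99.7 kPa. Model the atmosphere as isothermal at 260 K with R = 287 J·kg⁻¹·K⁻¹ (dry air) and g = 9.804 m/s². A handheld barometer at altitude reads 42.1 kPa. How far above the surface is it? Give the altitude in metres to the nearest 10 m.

z ≈ 6560 m

Scale height: H = RT/g = 287 × 260 / 9.804 = 7611.2 m.
Invert the barometric formula: z = H ln(P₀/P).
P₀/P = 99.7/42.1 = 2.3682; ln(2.3682) = 0.86213.
z = 7611.2 × 0.86213 = 6561.8 m.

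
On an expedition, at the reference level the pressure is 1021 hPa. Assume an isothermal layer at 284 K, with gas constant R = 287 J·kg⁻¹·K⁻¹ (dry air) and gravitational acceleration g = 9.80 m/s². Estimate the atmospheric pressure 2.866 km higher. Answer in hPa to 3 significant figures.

Scale height: H = RT/g = 287 × 284 / 9.80 = 8317.1 m.
Barometric formula: P = P₀ exp(−z/H).
z/H = 2866.0/8317.1 = 0.34459; exp(−0.34459) = 0.70851.
P = 1021 × 0.70851 = 723.39 hPa.

P ≈ 723 hPa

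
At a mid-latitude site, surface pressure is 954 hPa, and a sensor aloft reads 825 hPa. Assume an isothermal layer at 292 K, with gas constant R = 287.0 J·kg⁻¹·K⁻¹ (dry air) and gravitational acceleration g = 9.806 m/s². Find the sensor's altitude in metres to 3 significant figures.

Scale height: H = RT/g = 287.0 × 292 / 9.806 = 8546.2 m.
Invert the barometric formula: z = H ln(P₀/P).
P₀/P = 954/825 = 1.1564; ln(1.1564) = 0.14531.
z = 8546.2 × 0.14531 = 1241.8 m.

z ≈ 1240 m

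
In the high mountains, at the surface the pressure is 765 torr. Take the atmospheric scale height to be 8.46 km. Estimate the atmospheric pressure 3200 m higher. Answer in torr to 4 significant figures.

P ≈ 524.1 torr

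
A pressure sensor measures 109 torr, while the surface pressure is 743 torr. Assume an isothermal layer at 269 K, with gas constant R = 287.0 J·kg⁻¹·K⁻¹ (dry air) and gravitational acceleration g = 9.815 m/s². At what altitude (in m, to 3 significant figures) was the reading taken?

z ≈ 15100 m

Scale height: H = RT/g = 287.0 × 269 / 9.815 = 7865.8 m.
Invert the barometric formula: z = H ln(P₀/P).
P₀/P = 743/109 = 6.8165; ln(6.8165) = 1.9193.
z = 7865.8 × 1.9193 = 15097 m.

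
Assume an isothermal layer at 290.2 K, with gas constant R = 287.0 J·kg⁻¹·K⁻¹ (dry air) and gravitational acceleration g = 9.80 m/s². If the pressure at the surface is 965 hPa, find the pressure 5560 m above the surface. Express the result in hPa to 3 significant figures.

P ≈ 502 hPa

Scale height: H = RT/g = 287.0 × 290.2 / 9.80 = 8498.7 m.
Barometric formula: P = P₀ exp(−z/H).
z/H = 5560.0/8498.7 = 0.65422; exp(−0.65422) = 0.51985.
P = 965 × 0.51985 = 501.66 hPa.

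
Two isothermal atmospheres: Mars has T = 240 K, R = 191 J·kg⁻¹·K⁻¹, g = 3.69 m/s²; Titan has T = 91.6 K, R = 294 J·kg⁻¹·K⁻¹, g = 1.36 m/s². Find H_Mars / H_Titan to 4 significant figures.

H_Mars/H_Titan ≈ 0.6274

H = RT/g for each body.
H_Mars = 191 × 240 / 3.69 = 12423 m.
H_Titan = 294 × 91.6 / 1.36 = 19802 m.
H_Mars/H_Titan = 12423/19802 = 0.62736.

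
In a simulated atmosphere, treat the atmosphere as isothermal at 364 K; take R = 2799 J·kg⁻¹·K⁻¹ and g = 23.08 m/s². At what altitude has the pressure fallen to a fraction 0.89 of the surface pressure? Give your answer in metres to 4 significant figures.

Scale height: H = RT/g = 2799 × 364 / 23.08 = 44144 m.
Set P/P₀ = exp(−z/H) = 0.89, so z = −H ln(0.89).
−ln(0.89) = 0.11653; z = 44144 × 0.11653 = 5144.1 m.

z ≈ 5144 m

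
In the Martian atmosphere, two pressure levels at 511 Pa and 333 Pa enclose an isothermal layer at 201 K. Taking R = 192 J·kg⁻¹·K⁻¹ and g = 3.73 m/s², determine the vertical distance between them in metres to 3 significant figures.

Hypsometric equation: Δz = (R T̄/g) ln(P₁/P₂).
R T̄/g = 192 × 201 / 3.73 = 10346 m.
ln(511/333) = ln(1.5345) = 0.42820.
Δz = 10346 × 0.42820 = 4430.2 m.

Δz ≈ 4430 m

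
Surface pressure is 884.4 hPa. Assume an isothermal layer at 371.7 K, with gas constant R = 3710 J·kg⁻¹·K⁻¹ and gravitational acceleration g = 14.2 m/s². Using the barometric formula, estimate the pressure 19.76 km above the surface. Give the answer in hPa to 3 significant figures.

Scale height: H = RT/g = 3710 × 371.7 / 14.2 = 97113 m.
Barometric formula: P = P₀ exp(−z/H).
z/H = 19760/97113 = 0.20347; exp(−0.20347) = 0.81589.
P = 884.4 × 0.81589 = 721.57 hPa.

P ≈ 722 hPa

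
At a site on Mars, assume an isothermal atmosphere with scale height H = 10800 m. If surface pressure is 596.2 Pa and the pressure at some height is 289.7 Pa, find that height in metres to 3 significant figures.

Invert the barometric formula: z = H ln(P₀/P).
P₀/P = 596.2/289.7 = 2.0580; ln(2.0580) = 0.72173.
z = 10800 × 0.72173 = 7794.7 m.

z ≈ 7790 m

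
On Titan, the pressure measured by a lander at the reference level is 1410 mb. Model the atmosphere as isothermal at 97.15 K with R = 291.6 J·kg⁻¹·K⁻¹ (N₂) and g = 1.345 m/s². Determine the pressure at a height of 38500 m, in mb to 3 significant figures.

P ≈ 227 mb

Scale height: H = RT/g = 291.6 × 97.15 / 1.345 = 21062 m.
Barometric formula: P = P₀ exp(−z/H).
z/H = 38500/21062 = 1.8279; exp(−1.8279) = 0.16075.
P = 1410 × 0.16075 = 226.66 mb.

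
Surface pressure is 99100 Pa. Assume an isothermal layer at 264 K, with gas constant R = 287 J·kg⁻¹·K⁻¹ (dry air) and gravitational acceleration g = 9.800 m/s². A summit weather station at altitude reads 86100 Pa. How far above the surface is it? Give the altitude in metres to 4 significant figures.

Scale height: H = RT/g = 287 × 264 / 9.800 = 7731.4 m.
Invert the barometric formula: z = H ln(P₀/P).
P₀/P = 99100/86100 = 1.1510; ln(1.1510) = 0.14063.
z = 7731.4 × 0.14063 = 1087.3 m.

z ≈ 1087 m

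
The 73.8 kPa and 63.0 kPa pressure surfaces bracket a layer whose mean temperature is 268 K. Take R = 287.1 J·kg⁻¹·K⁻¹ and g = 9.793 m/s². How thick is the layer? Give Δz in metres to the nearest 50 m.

Δz ≈ 1250 m

Hypsometric equation: Δz = (R T̄/g) ln(P₁/P₂).
R T̄/g = 287.1 × 268 / 9.793 = 7856.9 m.
ln(73.8/63.0) = ln(1.1714) = 0.15820.
Δz = 7856.9 × 0.15820 = 1243.0 m.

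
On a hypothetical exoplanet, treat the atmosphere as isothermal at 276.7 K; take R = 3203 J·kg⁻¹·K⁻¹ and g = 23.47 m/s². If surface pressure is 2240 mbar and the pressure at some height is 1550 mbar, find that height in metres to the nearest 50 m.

Scale height: H = RT/g = 3203 × 276.7 / 23.47 = 37762 m.
Invert the barometric formula: z = H ln(P₀/P).
P₀/P = 2240/1550 = 1.4452; ln(1.4452) = 0.36825.
z = 37762 × 0.36825 = 13906 m.

z ≈ 13900 m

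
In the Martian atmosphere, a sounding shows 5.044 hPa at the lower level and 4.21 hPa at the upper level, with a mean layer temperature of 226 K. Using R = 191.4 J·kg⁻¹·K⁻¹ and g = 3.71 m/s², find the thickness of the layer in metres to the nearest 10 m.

Δz ≈ 2110 m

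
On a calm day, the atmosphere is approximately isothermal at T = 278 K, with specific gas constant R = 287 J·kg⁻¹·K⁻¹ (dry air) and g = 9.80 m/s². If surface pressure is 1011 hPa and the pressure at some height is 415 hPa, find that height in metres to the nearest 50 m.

z ≈ 7250 m

Scale height: H = RT/g = 287 × 278 / 9.80 = 8141.4 m.
Invert the barometric formula: z = H ln(P₀/P).
P₀/P = 1011/415 = 2.4361; ln(2.4361) = 0.89040.
z = 8141.4 × 0.89040 = 7249.1 m.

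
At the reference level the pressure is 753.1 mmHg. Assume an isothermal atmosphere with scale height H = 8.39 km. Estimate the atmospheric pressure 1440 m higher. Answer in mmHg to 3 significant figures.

Barometric formula: P = P₀ exp(−z/H).
z/H = 1440.0/8390.0 = 0.17163; exp(−0.17163) = 0.84229.
P = 753.1 × 0.84229 = 634.33 mmHg.

P ≈ 634 mmHg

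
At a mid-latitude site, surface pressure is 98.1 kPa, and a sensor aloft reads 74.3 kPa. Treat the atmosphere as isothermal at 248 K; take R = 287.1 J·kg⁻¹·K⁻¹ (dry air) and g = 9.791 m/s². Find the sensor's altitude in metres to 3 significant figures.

z ≈ 2020 m

Scale height: H = RT/g = 287.1 × 248 / 9.791 = 7272.1 m.
Invert the barometric formula: z = H ln(P₀/P).
P₀/P = 98.1/74.3 = 1.3203; ln(1.3203) = 0.27786.
z = 7272.1 × 0.27786 = 2020.6 m.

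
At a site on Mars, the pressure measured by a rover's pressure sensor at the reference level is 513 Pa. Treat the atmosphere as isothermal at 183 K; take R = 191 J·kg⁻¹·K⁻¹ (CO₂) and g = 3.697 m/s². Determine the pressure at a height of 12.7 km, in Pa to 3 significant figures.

Scale height: H = RT/g = 191 × 183 / 3.697 = 9454.4 m.
Barometric formula: P = P₀ exp(−z/H).
z/H = 12700/9454.4 = 1.3433; exp(−1.3433) = 0.26098.
P = 513 × 0.26098 = 133.88 Pa.

P ≈ 134 Pa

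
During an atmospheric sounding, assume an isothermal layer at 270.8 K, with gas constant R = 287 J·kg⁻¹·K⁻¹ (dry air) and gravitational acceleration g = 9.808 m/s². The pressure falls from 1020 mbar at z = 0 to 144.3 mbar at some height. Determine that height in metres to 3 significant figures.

z ≈ 15500 m

Scale height: H = RT/g = 287 × 270.8 / 9.808 = 7924.1 m.
Invert the barometric formula: z = H ln(P₀/P).
P₀/P = 1020/144.3 = 7.0686; ln(7.0686) = 1.9557.
z = 7924.1 × 1.9557 = 15497 m.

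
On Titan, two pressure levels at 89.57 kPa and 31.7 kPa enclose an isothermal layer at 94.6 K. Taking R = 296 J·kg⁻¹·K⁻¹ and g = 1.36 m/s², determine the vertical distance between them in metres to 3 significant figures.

Hypsometric equation: Δz = (R T̄/g) ln(P₁/P₂).
R T̄/g = 296 × 94.6 / 1.36 = 20589 m.
ln(89.57/31.7) = ln(2.8256) = 1.0387.
Δz = 20589 × 1.0387 = 21386 m.

Δz ≈ 21400 m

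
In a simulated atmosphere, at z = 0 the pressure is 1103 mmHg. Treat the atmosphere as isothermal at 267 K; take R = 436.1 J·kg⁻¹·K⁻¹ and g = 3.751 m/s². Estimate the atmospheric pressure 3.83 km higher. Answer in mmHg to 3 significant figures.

Scale height: H = RT/g = 436.1 × 267 / 3.751 = 31042 m.
Barometric formula: P = P₀ exp(−z/H).
z/H = 3830.0/31042 = 0.12338; exp(−0.12338) = 0.88393.
P = 1103 × 0.88393 = 974.97 mmHg.

P ≈ 975 mmHg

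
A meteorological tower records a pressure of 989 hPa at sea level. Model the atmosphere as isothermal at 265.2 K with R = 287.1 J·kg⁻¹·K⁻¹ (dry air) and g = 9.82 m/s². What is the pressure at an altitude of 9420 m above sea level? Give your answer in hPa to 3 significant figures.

Scale height: H = RT/g = 287.1 × 265.2 / 9.82 = 7753.5 m.
Barometric formula: P = P₀ exp(−z/H).
z/H = 9420.0/7753.5 = 1.2149; exp(−1.2149) = 0.29674.
P = 989 × 0.29674 = 293.48 hPa.

P ≈ 293 hPa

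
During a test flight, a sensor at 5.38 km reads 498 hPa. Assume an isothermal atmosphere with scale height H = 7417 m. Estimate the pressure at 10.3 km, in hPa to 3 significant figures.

Between two levels, P₂ = P₁ exp(−Δz/H) with Δz = z₂ − z₁.
Δz = 10300 − 5380.0 = 4920.0 m; Δz/H = 4920.0/7417.0 = 0.66334.
P₂ = 498 × exp(−0.66334) = 498 × 0.51513 = 256.53 hPa.

P ≈ 257 hPa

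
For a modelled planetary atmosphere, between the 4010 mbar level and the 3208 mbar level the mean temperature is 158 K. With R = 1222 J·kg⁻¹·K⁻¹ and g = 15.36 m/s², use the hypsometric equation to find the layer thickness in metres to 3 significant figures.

Δz ≈ 2800 m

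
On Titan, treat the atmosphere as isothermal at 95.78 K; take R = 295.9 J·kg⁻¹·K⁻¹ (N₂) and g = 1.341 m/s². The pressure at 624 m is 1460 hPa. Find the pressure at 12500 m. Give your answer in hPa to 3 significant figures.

P ≈ 832 hPa

Scale height: H = RT/g = 295.9 × 95.78 / 1.341 = 21134 m.
Between two levels, P₂ = P₁ exp(−Δz/H) with Δz = z₂ − z₁.
Δz = 12500 − 624.00 = 11876 m; Δz/H = 11876/21134 = 0.56194.
P₂ = 1460 × exp(−0.56194) = 1460 × 0.57010 = 832.35 hPa.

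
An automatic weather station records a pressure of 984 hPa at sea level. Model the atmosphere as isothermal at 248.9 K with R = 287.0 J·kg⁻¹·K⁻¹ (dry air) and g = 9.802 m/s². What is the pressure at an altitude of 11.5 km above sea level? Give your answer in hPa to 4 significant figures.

P ≈ 203.1 hPa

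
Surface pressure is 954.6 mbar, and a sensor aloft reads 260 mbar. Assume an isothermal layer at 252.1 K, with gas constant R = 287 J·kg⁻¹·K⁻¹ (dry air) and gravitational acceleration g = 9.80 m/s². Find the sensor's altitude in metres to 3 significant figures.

z ≈ 9600 m

Scale height: H = RT/g = 287 × 252.1 / 9.80 = 7382.9 m.
Invert the barometric formula: z = H ln(P₀/P).
P₀/P = 954.6/260 = 3.6715; ln(3.6715) = 1.3006.
z = 7382.9 × 1.3006 = 9602.2 m.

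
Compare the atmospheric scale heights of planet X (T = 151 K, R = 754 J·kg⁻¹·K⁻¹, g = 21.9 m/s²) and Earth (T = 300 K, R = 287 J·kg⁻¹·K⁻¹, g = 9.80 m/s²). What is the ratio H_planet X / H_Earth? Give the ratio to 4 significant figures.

H = RT/g for each body.
H_planet X = 754 × 151 / 21.9 = 5198.8 m.
H_Earth = 287 × 300 / 9.80 = 8785.7 m.
H_planet X/H_Earth = 5198.8/8785.7 = 0.59173.

H_planet X/H_Earth ≈ 0.5917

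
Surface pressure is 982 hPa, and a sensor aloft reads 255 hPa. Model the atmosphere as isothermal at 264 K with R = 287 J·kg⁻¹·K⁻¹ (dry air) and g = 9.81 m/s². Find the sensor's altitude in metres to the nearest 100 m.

Scale height: H = RT/g = 287 × 264 / 9.81 = 7723.5 m.
Invert the barometric formula: z = H ln(P₀/P).
P₀/P = 982/255 = 3.8510; ln(3.8510) = 1.3483.
z = 7723.5 × 1.3483 = 10414 m.

z ≈ 10400 m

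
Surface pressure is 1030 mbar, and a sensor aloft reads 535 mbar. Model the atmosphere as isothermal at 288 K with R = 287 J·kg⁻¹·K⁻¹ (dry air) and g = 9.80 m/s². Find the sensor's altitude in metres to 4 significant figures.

z ≈ 5525 m

Scale height: H = RT/g = 287 × 288 / 9.80 = 8434.3 m.
Invert the barometric formula: z = H ln(P₀/P).
P₀/P = 1030/535 = 1.9252; ln(1.9252) = 0.65503.
z = 8434.3 × 0.65503 = 5524.7 m.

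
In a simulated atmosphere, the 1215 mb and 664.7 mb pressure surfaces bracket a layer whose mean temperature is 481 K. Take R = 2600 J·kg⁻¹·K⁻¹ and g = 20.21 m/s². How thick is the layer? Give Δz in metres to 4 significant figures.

Hypsometric equation: Δz = (R T̄/g) ln(P₁/P₂).
R T̄/g = 2600 × 481 / 20.21 = 61880 m.
ln(1215/664.7) = ln(1.8279) = 0.60317.
Δz = 61880 × 0.60317 = 37324 m.

Δz ≈ 37320 m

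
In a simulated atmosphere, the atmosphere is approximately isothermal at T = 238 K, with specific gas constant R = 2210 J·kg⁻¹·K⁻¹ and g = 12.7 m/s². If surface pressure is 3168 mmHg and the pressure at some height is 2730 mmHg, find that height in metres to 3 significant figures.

Scale height: H = RT/g = 2210 × 238 / 12.7 = 41416 m.
Invert the barometric formula: z = H ln(P₀/P).
P₀/P = 3168/2730 = 1.1604; ln(1.1604) = 0.14876.
z = 41416 × 0.14876 = 6161.0 m.

z ≈ 6160 m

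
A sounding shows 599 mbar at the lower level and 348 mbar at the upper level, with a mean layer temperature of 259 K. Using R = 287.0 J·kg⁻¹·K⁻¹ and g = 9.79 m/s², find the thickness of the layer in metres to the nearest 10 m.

Δz ≈ 4120 m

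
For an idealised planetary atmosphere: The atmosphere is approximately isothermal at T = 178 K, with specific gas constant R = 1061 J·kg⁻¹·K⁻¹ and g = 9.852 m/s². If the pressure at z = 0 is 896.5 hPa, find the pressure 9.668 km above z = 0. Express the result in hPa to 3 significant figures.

P ≈ 541 hPa

Scale height: H = RT/g = 1061 × 178 / 9.852 = 19170 m.
Barometric formula: P = P₀ exp(−z/H).
z/H = 9668.0/19170 = 0.50433; exp(−0.50433) = 0.60391.
P = 896.5 × 0.60391 = 541.41 hPa.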